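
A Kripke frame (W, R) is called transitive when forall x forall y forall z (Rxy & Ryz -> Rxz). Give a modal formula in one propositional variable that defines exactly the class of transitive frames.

□r → □□r

The condition is transitivity. The 4 schema □r → □□r defines it.
Suppose □r→□□r is valid. Take Rxy, Ryz and set V(r)={w : Rxw}. Then □r at x, so □□r at x, so □r at y, so r at z, i.e. Rxz.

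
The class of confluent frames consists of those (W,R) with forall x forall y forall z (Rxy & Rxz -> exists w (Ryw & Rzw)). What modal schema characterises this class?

This is convergence; the standard corresponding axiom is .2: ◇□s → □◇s.
Suppose ◇□s→□◇s is valid. Take Rxy, Rxz and set V(s)={w : Ryw}. Then □s at y so ◇□s at x, so □◇s at x, so ◇s at z, giving w with Rzw and Ryw.

◇□s → □◇s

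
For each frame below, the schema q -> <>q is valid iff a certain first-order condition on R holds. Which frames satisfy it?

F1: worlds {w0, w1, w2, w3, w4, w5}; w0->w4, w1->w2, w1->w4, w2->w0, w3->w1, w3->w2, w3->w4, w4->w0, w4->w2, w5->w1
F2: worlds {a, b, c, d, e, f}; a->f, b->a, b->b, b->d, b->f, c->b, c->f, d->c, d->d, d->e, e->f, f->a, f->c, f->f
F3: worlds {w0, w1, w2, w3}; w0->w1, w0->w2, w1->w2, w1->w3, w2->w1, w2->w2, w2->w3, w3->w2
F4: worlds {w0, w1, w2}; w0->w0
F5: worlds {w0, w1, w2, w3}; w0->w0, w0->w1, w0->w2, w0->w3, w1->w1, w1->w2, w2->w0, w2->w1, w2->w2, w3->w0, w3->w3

This is the axiom for reflexivity; its first-order frame correspondent is forall x Rxx.
F1: fails — world w0 does not see itself.
F2: fails — world a does not see itself.
F3: fails — world w0 does not see itself.
F4: fails — world w1 does not see itself.
F5: satisfies the condition.

F5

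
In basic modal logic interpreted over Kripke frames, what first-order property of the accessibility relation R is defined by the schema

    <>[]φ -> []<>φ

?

This is the .2 axiom.
Its frame correspondent is convergence — forall x forall y forall z (Rxy & Rxz -> exists w (Ryw & Rzw)).

convergence: forall x forall y forall z (Rxy & Rxz -> exists w (Ryw & Rzw))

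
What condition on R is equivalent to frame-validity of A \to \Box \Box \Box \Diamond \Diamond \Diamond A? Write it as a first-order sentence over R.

\forall x \forall z (x R^3 z \to \exists w (x = w \wedge z R^3 w))

This is a Sahlqvist (Geach-type) schema ◇^0□^0A → □^3◇^3A.
Minimal-valuation argument: fix x; take any y with xR^0y and any z with xR^3z. Set V(A) to the set of worlds R-reachable from y in exactly 0 steps. Then □^0A holds at y, so the antecedent holds at x; validity forces ◇^3A at z, giving a w with zR^3w and yR^0w.
First-order correspondent: \forall x \forall z (x R^3 z \to \exists w (x = w \wedge z R^3 w)).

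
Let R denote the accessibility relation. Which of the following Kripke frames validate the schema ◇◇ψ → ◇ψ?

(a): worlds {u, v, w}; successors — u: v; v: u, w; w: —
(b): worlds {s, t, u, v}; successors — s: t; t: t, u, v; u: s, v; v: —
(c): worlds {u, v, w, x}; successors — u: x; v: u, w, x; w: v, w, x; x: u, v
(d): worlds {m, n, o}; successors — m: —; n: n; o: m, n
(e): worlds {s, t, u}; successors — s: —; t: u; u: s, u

(d)

Frame correspondent (Sahlqvist): ∀x ∀y ∀z (Rxy ∧ Ryz → Rxz) — i.e. transitivity.
(a): fails — Ruv and Rvu but not Ruu.
(b): fails — Rus and Rst but not Rut.
(c): fails — Rwx and Rxu but not Rwu.
(d): condition met.
(e): fails — Rtu and Rus but not Rts.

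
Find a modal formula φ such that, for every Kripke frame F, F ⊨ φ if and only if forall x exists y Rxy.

□p → ◇p

The condition is seriality. The D schema □p → ◇p defines it.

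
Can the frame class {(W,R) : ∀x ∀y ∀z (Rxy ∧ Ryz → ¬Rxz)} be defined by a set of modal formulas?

No — not modally definable

If a class were modally definable it would be closed under surjective bounded morphisms (Goldblatt–Thomason).
The 7-cycle (worlds 0,1,2,3,4,5,6 with 0→1→2→3→4→5→6→0) is intransitive. Mapping every world to a single reflexive point • is a surjective bounded morphism; the reflexive point is not intransitive (R••∧R•• but R••).
So the class is not modally definable.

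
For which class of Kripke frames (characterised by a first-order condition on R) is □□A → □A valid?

density

Suppose □□A→□A is valid. Take Rxy and set V(A)={w : xR²w}. Then □□A at x, so □A at x, so A at y, i.e. ∃z(Rxz∧Rzy).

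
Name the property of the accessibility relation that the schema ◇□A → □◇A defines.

convergence

Suppose ◇□A→□◇A is valid. Take Rxy, Rxz and set V(A)={w : Ryw}. Then □A at y so ◇□A at x, so □◇A at x, so ◇A at z, giving w with Rzw and Ryw.
Conversely, on a frame with convergence the schema holds at every world under every valuation.
Frame condition: ∀x ∀y ∀z (Rxy ∧ Rxz → ∃w (Ryw ∧ Rzw)).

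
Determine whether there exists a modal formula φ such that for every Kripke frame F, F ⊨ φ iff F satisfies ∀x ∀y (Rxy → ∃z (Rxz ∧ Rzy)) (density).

Yes — defined by □□p → □p

Yes: it is density, defined by the C4 schema □□p → □p.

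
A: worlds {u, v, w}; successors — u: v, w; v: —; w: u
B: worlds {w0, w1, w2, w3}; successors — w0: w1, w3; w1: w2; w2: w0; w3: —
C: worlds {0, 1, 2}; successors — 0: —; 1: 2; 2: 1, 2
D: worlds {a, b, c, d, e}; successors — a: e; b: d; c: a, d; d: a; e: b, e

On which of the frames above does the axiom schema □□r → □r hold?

Frame correspondent (Sahlqvist): ∀x ∀y (Rxy → ∃z (Rxz ∧ Rzy)) — i.e. density.
A: fails — Ruv but no z with Ruz and Rzv.
B: fails — Rw1w2 but no z with Rw1z and Rzw2.
C: satisfies the condition.
D: fails — Rcd but no z with Rcz and Rzd.
Valid on: C.

C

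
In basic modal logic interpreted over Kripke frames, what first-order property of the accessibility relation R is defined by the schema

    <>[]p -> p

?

symmetry: forall x forall y (Rxy -> Ryx)

Replacing p by ¬p and contraposing gives the equivalent schema p → □◇p.
Suppose p→□◇p is valid. Take Rxy and set V(p)={x}. Then p at x, so □◇p at x, so ◇p at y, so some z with Ryz has p; z=x, i.e. Ryx.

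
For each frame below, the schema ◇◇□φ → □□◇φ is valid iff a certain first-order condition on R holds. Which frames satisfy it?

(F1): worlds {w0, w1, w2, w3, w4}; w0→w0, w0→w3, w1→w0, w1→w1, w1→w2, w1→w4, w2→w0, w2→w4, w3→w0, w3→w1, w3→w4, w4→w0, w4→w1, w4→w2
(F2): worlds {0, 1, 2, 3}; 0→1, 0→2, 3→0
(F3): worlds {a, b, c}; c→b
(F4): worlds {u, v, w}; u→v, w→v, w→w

This is the axiom for a generalized confluence (Geach) condition; its first-order frame correspondent is ∀x ∀y ∀z ((xR²y ∧ xR²z) → ∃w (yRw ∧ zRw)).
(F1): condition met.
(F2): fails — 3R²1, 3R²1 but no w with 1Rw and 1Rw.
(F3): condition met.
(F4): fails — wR²v, wR²v but no t with vRt and vRt.
Valid on: (F1), (F3).

(F1), (F3)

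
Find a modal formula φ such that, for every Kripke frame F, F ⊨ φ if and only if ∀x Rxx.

□r → r

This is reflexivity; the standard corresponding axiom is T: □r → r.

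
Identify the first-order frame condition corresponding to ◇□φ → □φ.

the Euclidean property

Replacing φ by ¬φ and contraposing gives the equivalent schema ◇φ → □◇φ.
Suppose ◇φ→□◇φ is valid. Take Rxy, Rxz and set V(φ)={y}. Then ◇φ at x, so □◇φ at x, so ◇φ at z, so some w with Rzw has φ; w=y, i.e. Rzy. By symmetry of the argument, Ryz.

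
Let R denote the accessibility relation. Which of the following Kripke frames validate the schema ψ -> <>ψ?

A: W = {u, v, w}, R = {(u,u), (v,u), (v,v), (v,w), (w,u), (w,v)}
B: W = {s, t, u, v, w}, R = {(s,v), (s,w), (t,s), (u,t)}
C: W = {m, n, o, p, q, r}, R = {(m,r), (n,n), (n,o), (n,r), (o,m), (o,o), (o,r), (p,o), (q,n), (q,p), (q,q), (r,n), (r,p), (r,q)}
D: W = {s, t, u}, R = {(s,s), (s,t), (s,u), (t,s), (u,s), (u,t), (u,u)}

none

This is the axiom for reflexivity; its first-order frame correspondent is forall x Rxx.
A: fails — world w does not see itself.
B: fails — world s does not see itself.
C: fails — world m does not see itself.
D: fails — world t does not see itself.
Valid on no frame.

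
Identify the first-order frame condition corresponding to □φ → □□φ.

Suppose □φ→□□φ is valid. Take Rxy, Ryz and set V(φ)={w : Rxw}. Then □φ at x, so □□φ at x, so □φ at y, so φ at z, i.e. Rxz.
Conversely, on a frame with transitivity the schema holds at every world under every valuation.
So the correspondent is transitivity.

Transitivity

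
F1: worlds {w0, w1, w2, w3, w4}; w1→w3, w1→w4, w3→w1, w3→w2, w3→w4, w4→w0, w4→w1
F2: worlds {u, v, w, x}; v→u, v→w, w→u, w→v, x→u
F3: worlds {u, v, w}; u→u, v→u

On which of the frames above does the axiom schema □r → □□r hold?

Frame correspondent (Sahlqvist): ∀x ∀y ∀z (Rxy ∧ Ryz → Rxz) — i.e. transitivity.
F1: fails — Rw3w1 and Rw1w3 but not Rw3w3.
F2: fails — Rvw and Rwv but not Rvv.
F3: ✓.

F3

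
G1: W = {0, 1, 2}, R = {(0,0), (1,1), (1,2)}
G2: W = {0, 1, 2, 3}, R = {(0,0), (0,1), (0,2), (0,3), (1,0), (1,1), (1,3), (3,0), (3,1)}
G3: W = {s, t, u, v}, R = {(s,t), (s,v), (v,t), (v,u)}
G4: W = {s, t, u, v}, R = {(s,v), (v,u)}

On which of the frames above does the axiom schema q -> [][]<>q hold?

none

The schema corresponds to a generalized confluence (Geach) condition: forall x forall z (x R^2 z -> exists w (x = w & zRw)).
G1: fails — 1R²2 but no w with 1=w and 2Rw.
G2: fails — 0R²2 but no w with 0=w and 2Rw.
G3: fails — sR²t but no w with s=w and tRw.
G4: fails — sR²u but no w with s=w and uRw.
Valid on no frame.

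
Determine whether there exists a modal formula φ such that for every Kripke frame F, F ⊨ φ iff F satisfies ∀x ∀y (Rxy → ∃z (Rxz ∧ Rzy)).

Yes: it is density, defined by the C4 schema □□r → □r.

Definable; □□r → □r defines it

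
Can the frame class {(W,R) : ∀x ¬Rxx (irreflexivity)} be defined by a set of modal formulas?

Any modally definable frame class is closed under surjective bounded morphisms.
The 5-cycle (worlds 0,1,2,3,4 with 0→1→2→3→4→0) is irreflexive, and the map sending every world to a single reflexive point • is a surjective bounded morphism (forth: every edge maps to (•,•); back: every world has a successor). So any modal formula valid on the 5-cycle is also valid on the reflexive point, which is not irreflexive.
So the class is not modally definable.

Not modally definable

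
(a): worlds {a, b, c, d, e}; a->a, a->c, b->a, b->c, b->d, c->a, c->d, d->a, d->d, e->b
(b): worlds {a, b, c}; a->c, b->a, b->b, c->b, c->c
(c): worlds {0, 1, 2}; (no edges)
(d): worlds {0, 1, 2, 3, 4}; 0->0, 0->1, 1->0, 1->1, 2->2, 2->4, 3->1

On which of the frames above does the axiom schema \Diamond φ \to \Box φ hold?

The schema corresponds to partial functionality: \forall x \forall y \forall z (Rxy \wedge Rxz \to y = z).
(a): fails — a sees both a and c.
(b): fails — b sees both a and b.
(c): holds.
(d): fails — 0 sees both 0 and 1.

(c)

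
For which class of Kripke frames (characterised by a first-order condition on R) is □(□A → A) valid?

Suppose □(□A→A) is valid. Take Rxy and set V(A)={w : Ryw}. Then at y, □A holds; since □(□A→A) at x, □A→A at y, so A at y, i.e. Ryy.

Shift-reflexivity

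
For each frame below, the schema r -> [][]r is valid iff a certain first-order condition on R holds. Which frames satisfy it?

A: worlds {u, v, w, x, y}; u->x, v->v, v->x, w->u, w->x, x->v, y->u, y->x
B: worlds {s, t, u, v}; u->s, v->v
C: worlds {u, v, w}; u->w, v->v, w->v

B

Frame correspondent (Sahlqvist): forall x forall z (x R^2 z -> exists w (x = w & z = w)) — i.e. a generalized confluence (Geach) condition.
A: fails — uR²v but u ≠ v.
B: holds.
C: fails — uR²v but u ≠ v.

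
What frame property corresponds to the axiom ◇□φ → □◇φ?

Suppose ◇□φ→□◇φ is valid. Take Rxy, Rxz and set V(φ)={w : Ryw}. Then □φ at y so ◇□φ at x, so □◇φ at x, so ◇φ at z, giving w with Rzw and Ryw.

convergence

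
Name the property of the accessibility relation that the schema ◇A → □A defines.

partial functionality

This is the CD axiom.
It corresponds to partial functionality: ∀x ∀y ∀z (Rxy ∧ Rxz → y = z).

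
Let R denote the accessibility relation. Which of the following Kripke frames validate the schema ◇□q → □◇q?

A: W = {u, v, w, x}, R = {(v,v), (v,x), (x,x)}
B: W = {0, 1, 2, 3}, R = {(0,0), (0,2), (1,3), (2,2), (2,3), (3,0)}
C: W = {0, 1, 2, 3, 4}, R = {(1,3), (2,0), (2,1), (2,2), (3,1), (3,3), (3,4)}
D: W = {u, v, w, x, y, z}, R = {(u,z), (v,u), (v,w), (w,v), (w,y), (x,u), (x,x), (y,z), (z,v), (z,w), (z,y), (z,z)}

A

This is the axiom for convergence; its first-order frame correspondent is ∀x ∀y ∀z (Rxy ∧ Rxz → ∃w (Ryw ∧ Rzw)).
A: ✓.
B: fails — R23 and R22 but 3 and 2 have no common successor.
C: fails — R20 and R20 but 0 and 0 have no common successor.
D: fails — Rvw and Rvu but w and u have no common successor.
Valid on: A.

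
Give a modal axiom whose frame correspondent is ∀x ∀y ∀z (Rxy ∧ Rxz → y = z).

◇s → □s

This is partial functionality; the standard corresponding axiom is CD: ◇s → □s.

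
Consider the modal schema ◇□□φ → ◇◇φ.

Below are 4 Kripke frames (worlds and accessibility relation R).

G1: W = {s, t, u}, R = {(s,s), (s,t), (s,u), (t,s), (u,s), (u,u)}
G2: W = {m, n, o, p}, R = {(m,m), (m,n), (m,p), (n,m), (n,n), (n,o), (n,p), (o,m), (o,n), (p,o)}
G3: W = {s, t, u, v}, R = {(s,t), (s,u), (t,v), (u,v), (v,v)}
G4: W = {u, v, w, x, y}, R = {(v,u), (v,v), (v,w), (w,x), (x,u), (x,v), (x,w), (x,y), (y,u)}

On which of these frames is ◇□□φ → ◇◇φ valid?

The schema corresponds to a generalized confluence (Geach) condition: ∀x ∀y (xRy → ∃w (yR²w ∧ xR²w)).
G1: condition met.
G2: condition met.
G3: condition met.
G4: fails — vRu but no t with uR²t and vR²t.
Valid on: G1, G2, G3.

G1, G2, G3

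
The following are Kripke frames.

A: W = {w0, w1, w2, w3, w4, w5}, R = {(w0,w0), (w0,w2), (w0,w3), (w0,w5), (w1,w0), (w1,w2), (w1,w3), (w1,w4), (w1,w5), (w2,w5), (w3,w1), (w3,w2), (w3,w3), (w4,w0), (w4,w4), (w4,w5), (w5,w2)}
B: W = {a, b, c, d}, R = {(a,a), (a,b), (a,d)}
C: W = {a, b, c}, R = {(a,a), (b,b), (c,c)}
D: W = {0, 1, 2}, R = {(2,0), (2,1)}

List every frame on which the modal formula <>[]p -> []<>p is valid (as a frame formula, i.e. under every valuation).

C

This is the axiom for convergence; its first-order frame correspondent is forall x forall y forall z (Rxy & Rxz -> exists w (Ryw & Rzw)).
A: fails — Rw0w5 and Rw0w2 but w5 and w2 have no common successor.
B: fails — Raa and Rad but a and d have no common successor.
C: ✓.
D: fails — R20 and R20 but 0 and 0 have no common successor.
Valid on: C.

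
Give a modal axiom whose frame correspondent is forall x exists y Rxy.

This is seriality; the standard corresponding axiom is D: □ψ → ◇ψ.
Suppose □ψ→◇ψ is valid. At any x set V(ψ)=W. Then □ψ at x, so ◇ψ at x, so x has a successor.

□ψ → ◇ψ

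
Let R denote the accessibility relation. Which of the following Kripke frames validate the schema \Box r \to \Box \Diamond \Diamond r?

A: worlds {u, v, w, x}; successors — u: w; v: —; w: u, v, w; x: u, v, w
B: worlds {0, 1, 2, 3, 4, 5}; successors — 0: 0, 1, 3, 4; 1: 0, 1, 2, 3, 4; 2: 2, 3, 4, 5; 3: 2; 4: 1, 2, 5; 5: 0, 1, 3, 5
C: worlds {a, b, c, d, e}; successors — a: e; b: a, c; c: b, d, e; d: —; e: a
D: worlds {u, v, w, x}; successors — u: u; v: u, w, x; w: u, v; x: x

This is the axiom for a generalized confluence (Geach) condition; its first-order frame correspondent is \forall x \forall z (xRz \to \exists w (xRw \wedge z R^2 w)).
A: fails — wRv but no t with wRt and vR²t.
B: holds.
C: fails — cRd but no w with cRw and dR²w.
D: holds.

B, D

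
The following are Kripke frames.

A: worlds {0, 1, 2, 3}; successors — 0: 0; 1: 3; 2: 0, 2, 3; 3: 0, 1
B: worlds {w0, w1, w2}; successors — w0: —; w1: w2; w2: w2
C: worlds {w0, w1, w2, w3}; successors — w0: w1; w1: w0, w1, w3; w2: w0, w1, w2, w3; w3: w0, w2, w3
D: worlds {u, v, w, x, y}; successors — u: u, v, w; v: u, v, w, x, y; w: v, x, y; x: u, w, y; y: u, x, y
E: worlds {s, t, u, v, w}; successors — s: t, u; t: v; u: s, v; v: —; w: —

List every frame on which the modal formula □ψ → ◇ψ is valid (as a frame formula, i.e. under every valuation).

This is the axiom for seriality; its first-order frame correspondent is ∀x ∃y Rxy.
A: condition met.
B: fails — world w0 has no successor.
C: condition met.
D: condition met.
E: fails — world v has no successor.
Valid on: A, C, D.

A, C, D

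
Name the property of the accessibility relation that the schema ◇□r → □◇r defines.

This is the .2 axiom.
It corresponds to convergence: ∀x ∀y ∀z (Rxy ∧ Rxz → ∃w (Ryw ∧ Rzw)).

convergence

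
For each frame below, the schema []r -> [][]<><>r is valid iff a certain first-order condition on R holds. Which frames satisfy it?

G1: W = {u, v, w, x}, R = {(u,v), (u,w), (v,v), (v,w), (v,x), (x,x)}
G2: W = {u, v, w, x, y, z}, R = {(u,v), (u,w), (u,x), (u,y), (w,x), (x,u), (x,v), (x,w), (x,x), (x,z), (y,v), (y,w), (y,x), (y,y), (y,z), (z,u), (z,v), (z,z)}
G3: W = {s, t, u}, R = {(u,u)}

G3

This is the axiom for a generalized confluence (Geach) condition; its first-order frame correspondent is forall x forall z (x R^2 z -> exists w (xRw & z R^2 w)).
G1: fails — uR²w but no t with uRt and wR²t.
G2: fails — uR²v but no t with uRt and vR²t.
G3: holds.
Valid on: G3.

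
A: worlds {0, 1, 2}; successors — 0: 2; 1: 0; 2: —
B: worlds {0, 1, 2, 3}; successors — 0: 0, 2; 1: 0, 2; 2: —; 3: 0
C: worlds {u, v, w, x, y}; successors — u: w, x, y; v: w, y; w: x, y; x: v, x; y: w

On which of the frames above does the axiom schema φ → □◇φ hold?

none

Frame correspondent (Sahlqvist): ∀x ∀y (Rxy → Ryx) — i.e. symmetry.
A: fails — R10 but not R01.
B: fails — R10 but not R01.
C: fails — Ruw but not Rwu.
Valid on no frame.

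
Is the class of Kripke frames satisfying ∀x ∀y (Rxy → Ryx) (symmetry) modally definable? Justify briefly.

The condition is symmetry. A defining modal formula is q → □◇q.
Suppose q→□◇q is valid. Take Rxy and set V(q)={x}. Then q at x, so □◇q at x, so ◇q at y, so some z with Ryz has q; z=x, i.e. Ryx.

Definable; q → □◇q defines it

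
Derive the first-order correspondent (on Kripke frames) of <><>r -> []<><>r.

forall x forall y forall z ((x R^2 y & xRz) -> exists w (y = w & z R^2 w))

This is a Sahlqvist (Geach-type) schema ◇^2□^0r → □^1◇^2r.
First-order correspondent: forall x forall y forall z ((x R^2 y & xRz) -> exists w (y = w & z R^2 w)).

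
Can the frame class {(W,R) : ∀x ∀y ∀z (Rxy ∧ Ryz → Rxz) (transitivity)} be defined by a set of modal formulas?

The condition is transitivity. A defining modal formula is □r → □□r.
Suppose □r→□□r is valid. Take Rxy, Ryz and set V(r)={w : Rxw}. Then □r at x, so □□r at x, so □r at y, so r at z, i.e. Rxz.

Yes — defined by □r → □□r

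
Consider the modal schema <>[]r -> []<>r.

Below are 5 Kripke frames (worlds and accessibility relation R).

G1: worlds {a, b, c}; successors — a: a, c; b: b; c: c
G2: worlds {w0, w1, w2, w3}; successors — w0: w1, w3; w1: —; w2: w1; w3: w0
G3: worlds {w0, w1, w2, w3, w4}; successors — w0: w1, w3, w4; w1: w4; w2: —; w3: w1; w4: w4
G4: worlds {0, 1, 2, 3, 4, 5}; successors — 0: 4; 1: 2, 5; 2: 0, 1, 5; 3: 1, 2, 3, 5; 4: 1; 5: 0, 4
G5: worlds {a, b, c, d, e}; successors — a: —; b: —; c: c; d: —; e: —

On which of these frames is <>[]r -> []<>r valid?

G1, G5

Frame correspondent (Sahlqvist): forall x forall y forall z (Rxy & Rxz -> exists w (Ryw & Rzw)) — i.e. convergence.
G1: ✓.
G2: fails — Rw0w1 and Rw0w1 but w1 and w1 have no common successor.
G3: fails — Rw0w4 and Rw0w3 but w4 and w3 have no common successor.
G4: fails — R25 and R21 but 5 and 1 have no common successor.
G5: ✓.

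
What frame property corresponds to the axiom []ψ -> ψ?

Suppose □ψ→ψ is valid. At any x set V(ψ)={w : Rxw}. Then □ψ holds at x, so ψ holds at x, i.e. Rxx.
The converse is a direct semantic check.
So the correspondent is reflexivity.

reflexivity: forall x Rxx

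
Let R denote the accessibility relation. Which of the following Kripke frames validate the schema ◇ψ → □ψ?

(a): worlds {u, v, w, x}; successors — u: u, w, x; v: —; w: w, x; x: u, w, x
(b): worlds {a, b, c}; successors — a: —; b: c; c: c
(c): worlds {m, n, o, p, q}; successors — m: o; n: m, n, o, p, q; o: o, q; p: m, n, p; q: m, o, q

Frame correspondent (Sahlqvist): ∀x ∀y ∀z (Rxy ∧ Rxz → y = z) — i.e. partial functionality.
(a): fails — u sees both u and w.
(b): holds.
(c): fails — n sees both m and n.

(b)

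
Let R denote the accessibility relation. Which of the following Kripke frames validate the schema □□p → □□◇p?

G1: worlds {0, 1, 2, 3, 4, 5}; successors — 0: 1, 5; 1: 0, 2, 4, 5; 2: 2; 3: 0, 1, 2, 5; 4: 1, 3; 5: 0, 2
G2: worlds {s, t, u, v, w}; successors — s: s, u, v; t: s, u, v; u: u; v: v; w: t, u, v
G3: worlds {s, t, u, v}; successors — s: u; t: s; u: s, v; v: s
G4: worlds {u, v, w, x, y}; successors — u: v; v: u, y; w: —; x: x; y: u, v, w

G2

Frame correspondent (Sahlqvist): ∀x ∀z (xR²z → ∃w (xR²w ∧ zRw)) — i.e. a generalized confluence (Geach) condition.
G1: fails — 0R²4 but no w with 0R²w and 4Rw.
G2: satisfies the condition.
G3: fails — sR²s but no w with sR²w and sRw.
G4: fails — uR²u but no t with uR²t and uRt.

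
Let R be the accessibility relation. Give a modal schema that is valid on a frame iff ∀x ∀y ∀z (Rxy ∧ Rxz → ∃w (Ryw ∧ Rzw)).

◇□r → □◇r

This is convergence; the standard corresponding axiom is .2: ◇□r → □◇r.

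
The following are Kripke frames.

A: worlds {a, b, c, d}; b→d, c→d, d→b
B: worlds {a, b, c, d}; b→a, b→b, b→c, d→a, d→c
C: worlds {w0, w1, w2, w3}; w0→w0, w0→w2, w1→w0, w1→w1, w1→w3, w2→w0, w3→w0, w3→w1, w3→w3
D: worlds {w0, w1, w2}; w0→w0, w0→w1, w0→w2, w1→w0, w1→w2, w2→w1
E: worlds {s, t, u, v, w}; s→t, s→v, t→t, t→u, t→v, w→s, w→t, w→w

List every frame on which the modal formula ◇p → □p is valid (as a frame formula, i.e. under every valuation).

Frame correspondent (Sahlqvist): ∀x ∀y ∀z (Rxy ∧ Rxz → y = z) — i.e. partial functionality.
A: ✓.
B: fails — b sees both a and b.
C: fails — w0 sees both w0 and w2.
D: fails — w0 sees both w0 and w1.
E: fails — s sees both t and v.

A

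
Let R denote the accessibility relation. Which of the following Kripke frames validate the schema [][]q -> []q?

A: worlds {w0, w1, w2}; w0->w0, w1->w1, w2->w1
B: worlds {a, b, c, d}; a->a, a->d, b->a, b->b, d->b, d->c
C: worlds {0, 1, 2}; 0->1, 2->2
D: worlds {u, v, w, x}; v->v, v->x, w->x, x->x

Frame correspondent (Sahlqvist): forall x forall y (Rxy -> exists z (Rxz & Rzy)) — i.e. density.
A: condition met.
B: fails — Rdc but no z with Rdz and Rzc.
C: fails — R01 but no z with R0z and Rz1.
D: condition met.
Valid on: A, D.

A, D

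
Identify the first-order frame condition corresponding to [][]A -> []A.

Density

Suppose □□A→□A is valid. Take Rxy and set V(A)={w : xR²w}. Then □□A at x, so □A at x, so A at y, i.e. ∃z(Rxz∧Rzy).
Conversely, any frame satisfying forall x forall y (Rxy -> exists z (Rxz & Rzy)) validates the schema.
So the correspondent is density.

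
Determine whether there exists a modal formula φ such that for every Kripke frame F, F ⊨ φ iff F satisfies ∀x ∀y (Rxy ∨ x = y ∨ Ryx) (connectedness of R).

Any modally definable frame class is closed under disjoint unions.
Take 4 disjoint single-world reflexive frames: each is trivially connected, but their disjoint union has 4 worlds with no edge between distinct components, so it is not connected.
Hence connectedness of R is not modally definable.

No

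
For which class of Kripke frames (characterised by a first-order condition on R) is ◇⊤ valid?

◇⊤ holds at w iff w has a successor, so frame-validity of ◇⊤ is exactly seriality. Equivalently via □A → ◇A:
Suppose □A→◇A is valid. At any x set V(A)=W. Then □A at x, so ◇A at x, so x has a successor.
Conversely, any frame satisfying ∀x ∃y Rxy validates the schema.
So the correspondent is seriality.

seriality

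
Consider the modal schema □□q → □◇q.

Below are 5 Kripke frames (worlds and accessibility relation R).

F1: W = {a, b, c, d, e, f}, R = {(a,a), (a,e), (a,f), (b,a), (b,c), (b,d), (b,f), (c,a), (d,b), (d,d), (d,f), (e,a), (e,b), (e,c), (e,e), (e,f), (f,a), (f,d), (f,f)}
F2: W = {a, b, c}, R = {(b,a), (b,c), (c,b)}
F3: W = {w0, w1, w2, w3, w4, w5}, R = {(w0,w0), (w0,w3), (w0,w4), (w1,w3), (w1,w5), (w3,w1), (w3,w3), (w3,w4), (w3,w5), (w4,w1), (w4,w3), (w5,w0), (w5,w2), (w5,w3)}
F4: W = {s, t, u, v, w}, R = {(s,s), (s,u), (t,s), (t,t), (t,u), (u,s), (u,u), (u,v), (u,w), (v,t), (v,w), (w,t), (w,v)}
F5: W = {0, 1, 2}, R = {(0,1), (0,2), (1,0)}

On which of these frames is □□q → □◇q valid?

Frame correspondent (Sahlqvist): ∀x ∀z (xRz → ∃w (xR²w ∧ zRw)) — i.e. a generalized confluence (Geach) condition.
F1: condition met.
F2: fails — bRa but no w with bR²w and aRw.
F3: fails — w5Rw2 but no w with w5R²w and w2Rw.
F4: condition met.
F5: fails — 0R2 but no w with 0R²w and 2Rw.
Valid on: F1, F4.

F1, F4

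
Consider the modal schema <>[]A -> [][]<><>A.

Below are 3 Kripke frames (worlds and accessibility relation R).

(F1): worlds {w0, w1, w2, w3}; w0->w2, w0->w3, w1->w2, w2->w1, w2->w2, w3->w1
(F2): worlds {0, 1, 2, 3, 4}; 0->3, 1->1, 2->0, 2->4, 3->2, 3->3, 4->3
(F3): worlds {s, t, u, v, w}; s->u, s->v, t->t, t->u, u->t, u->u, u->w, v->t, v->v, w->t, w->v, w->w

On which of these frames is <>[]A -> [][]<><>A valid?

(F1), (F3)

This is the axiom for a generalized confluence (Geach) condition; its first-order frame correspondent is forall x forall y forall z ((xRy & x R^2 z) -> exists w (yRw & z R^2 w)).
(F1): condition met.
(F2): fails — 3R2, 3R²0 but no w with 2Rw and 0R²w.
(F3): condition met.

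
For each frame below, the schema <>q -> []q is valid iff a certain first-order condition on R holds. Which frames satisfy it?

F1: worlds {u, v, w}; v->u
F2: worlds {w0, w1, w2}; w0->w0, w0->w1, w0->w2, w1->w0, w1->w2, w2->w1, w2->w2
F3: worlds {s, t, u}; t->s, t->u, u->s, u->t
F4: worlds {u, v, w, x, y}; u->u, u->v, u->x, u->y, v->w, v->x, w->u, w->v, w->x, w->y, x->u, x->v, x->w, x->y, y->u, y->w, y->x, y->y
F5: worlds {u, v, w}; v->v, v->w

Frame correspondent (Sahlqvist): forall x forall y forall z (Rxy & Rxz -> y = z) — i.e. partial functionality.
F1: condition met.
F2: fails — w0 sees both w0 and w1.
F3: fails — t sees both s and u.
F4: fails — u sees both u and v.
F5: fails — v sees both v and w.

F1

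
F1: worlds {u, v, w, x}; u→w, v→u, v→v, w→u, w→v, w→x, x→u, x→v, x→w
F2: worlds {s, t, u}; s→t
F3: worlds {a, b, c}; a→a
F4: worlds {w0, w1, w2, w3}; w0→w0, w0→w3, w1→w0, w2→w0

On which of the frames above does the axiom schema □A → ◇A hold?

The schema corresponds to seriality: ∀x ∃y Rxy.
F1: satisfies the condition.
F2: fails — world t has no successor.
F3: fails — world b has no successor.
F4: fails — world w3 has no successor.
Valid on: F1.

F1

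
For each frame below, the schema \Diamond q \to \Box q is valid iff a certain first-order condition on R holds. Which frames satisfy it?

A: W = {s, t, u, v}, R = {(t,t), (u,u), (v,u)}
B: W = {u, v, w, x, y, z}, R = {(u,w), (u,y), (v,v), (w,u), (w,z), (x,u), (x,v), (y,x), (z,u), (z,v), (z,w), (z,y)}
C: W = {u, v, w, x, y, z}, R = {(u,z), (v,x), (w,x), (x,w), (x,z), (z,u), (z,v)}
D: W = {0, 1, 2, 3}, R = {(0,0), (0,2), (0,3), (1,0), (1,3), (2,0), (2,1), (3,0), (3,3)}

The schema corresponds to partial functionality: \forall x \forall y \forall z (Rxy \wedge Rxz \to y = z).
A: condition met.
B: fails — u sees both w and y.
C: fails — x sees both w and z.
D: fails — 0 sees both 0 and 2.

A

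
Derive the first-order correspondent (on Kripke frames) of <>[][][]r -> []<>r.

This is a Sahlqvist (Geach-type) schema ◇^1□^3r → □^1◇^1r.
First-order correspondent: forall x forall y forall z ((xRy & xRz) -> exists w (y R^3 w & zRw)).

forall x forall y forall z ((xRy & xRz) -> exists w (y R^3 w & zRw))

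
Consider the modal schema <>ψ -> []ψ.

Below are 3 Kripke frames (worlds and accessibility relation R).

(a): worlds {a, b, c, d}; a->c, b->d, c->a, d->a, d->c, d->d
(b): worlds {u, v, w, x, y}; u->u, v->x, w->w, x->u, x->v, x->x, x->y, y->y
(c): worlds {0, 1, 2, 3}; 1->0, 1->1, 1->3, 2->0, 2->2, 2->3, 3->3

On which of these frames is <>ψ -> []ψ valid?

Frame correspondent (Sahlqvist): forall x forall y forall z (Rxy & Rxz -> y = z) — i.e. partial functionality.
(a): fails — d sees both a and c.
(b): fails — x sees both u and v.
(c): fails — 1 sees both 0 and 1.

none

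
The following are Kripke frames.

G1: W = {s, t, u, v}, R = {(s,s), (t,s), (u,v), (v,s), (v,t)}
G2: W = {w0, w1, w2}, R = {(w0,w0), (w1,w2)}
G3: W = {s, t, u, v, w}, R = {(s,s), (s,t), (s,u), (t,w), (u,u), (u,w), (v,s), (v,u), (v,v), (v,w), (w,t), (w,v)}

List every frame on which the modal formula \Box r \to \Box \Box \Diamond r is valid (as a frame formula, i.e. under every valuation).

The schema corresponds to a generalized confluence (Geach) condition: \forall x \forall z (x R^2 z \to \exists w (xRw \wedge zRw)).
G1: fails — uR²s but no w with uRw and sRw.
G2: condition met.
G3: fails — sR²t but no w* with sRw* and tRw*.

G2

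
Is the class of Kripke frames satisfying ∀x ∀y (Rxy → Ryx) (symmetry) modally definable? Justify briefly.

The condition is symmetry. A defining modal formula is q → □◇q.
Suppose q→□◇q is valid. Take Rxy and set V(q)={x}. Then q at x, so □◇q at x, so ◇q at y, so some z with Ryz has q; z=x, i.e. Ryx.

Yes, by q → □◇q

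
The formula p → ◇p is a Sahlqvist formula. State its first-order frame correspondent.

reflexivity

Replacing p by ¬p and contraposing gives the equivalent schema □p → p.
Suppose □p→p is valid. At any x set V(p)={w : Rxw}. Then □p holds at x, so p holds at x, i.e. Rxx.
Conversely, on a frame with reflexivity the schema holds at every world under every valuation.
So the correspondent is reflexivity.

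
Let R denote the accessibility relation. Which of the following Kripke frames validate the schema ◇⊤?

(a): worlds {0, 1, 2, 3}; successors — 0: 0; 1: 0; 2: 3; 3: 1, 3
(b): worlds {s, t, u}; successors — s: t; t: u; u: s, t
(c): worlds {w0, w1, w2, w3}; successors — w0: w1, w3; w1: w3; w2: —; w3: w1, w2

This is the axiom for seriality; its first-order frame correspondent is ∀x ∃y Rxy.
(a): satisfies the condition.
(b): satisfies the condition.
(c): fails — world w2 has no successor.
Valid on: (a), (b).

(a), (b)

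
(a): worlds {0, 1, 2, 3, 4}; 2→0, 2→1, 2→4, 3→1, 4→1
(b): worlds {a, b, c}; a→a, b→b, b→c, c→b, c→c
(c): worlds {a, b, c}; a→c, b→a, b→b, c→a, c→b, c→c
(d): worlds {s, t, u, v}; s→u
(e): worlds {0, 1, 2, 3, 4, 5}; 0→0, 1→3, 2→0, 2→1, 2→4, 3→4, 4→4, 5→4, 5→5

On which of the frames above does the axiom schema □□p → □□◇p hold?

This is the axiom for a generalized confluence (Geach) condition; its first-order frame correspondent is ∀x ∀z (xR²z → ∃w (xR²w ∧ zRw)).
(a): fails — 2R²1 but no w with 2R²w and 1Rw.
(b): condition met.
(c): condition met.
(d): condition met.
(e): condition met.
Valid on: (b), (c), (d), (e).

(b), (c), (d), (e)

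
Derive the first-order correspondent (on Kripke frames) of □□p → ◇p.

∀x ∃w (xR²w ∧ xRw)

This is a Sahlqvist (Geach-type) schema ◇^0□^2p → □^0◇^1p.
First-order correspondent: ∀x ∃w (xR²w ∧ xRw).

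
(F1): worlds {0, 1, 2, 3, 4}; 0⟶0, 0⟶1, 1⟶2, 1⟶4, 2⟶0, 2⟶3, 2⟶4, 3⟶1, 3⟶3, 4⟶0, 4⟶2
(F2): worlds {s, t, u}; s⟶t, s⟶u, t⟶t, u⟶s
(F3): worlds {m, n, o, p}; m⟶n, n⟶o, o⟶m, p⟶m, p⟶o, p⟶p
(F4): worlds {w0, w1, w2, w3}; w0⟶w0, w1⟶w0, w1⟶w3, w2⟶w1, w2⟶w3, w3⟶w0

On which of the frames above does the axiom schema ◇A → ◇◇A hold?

Frame correspondent (Sahlqvist): ∀x ∀y (xRy → ∃w (y = w ∧ xR²w)) — i.e. a generalized confluence (Geach) condition.
(F1): fails — 2R4 but no w with 4=w and 2R²w.
(F2): fails — sRu but no w with u=w and sR²w.
(F3): fails — mRn but no w with n=w and mR²w.
(F4): fails — w1Rw3 but no w with w3=w and w1R²w.

none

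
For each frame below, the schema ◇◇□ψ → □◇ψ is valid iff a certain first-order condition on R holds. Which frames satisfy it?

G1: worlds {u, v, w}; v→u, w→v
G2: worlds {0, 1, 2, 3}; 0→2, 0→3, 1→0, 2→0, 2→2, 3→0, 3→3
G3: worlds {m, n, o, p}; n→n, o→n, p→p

G2, G3

Frame correspondent (Sahlqvist): ∀x ∀y ∀z ((xR²y ∧ xRz) → ∃w (yRw ∧ zRw)) — i.e. a generalized confluence (Geach) condition.
G1: fails — wR²u, wRv but no t with uRt and vRt.
G2: holds.
G3: holds.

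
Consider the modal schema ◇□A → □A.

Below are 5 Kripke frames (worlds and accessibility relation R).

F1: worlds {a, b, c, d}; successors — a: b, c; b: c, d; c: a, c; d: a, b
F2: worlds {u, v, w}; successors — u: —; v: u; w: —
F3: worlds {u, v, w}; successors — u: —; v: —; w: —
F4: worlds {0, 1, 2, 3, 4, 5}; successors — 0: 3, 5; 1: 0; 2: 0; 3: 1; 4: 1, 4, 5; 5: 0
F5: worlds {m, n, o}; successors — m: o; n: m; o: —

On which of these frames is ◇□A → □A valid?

The schema corresponds to the Euclidean property: ∀x ∀y ∀z (Rxy ∧ Rxz → Ryz).
F1: fails — Rab and Rab but not Rbb.
F2: fails — Rvu and Rvu but not Ruu.
F3: condition met.
F4: fails — R03 and R03 but not R33.
F5: fails — Rmo and Rmo but not Roo.
Valid on: F3.

F3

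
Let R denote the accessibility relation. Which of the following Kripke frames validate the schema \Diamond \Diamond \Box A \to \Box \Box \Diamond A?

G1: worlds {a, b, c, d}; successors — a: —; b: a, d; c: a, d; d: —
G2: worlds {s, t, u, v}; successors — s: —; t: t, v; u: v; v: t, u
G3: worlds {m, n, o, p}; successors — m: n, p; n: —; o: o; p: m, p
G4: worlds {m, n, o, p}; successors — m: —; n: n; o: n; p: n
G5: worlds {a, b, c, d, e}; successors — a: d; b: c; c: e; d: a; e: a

G1, G4, G5

Frame correspondent (Sahlqvist): \forall x \forall y \forall z ((x R^2 y \wedge x R^2 z) \to \exists w (yRw \wedge zRw)) — i.e. a generalized confluence (Geach) condition.
G1: satisfies the condition.
G2: fails — tR²u, tR²v but no w with uRw and vRw.
G3: fails — pR²m, pR²n but no w with mRw and nRw.
G4: satisfies the condition.
G5: satisfies the condition.
Valid on: G1, G4, G5.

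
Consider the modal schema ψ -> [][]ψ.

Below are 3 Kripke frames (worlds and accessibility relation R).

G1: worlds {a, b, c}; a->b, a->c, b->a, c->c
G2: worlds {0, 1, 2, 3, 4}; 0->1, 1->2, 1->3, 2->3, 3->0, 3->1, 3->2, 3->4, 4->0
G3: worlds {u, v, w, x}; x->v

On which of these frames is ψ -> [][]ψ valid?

This is the axiom for a generalized confluence (Geach) condition; its first-order frame correspondent is forall x forall z (x R^2 z -> exists w (x = w & z = w)).
G1: fails — aR²c but a ≠ c.
G2: fails — 0R²2 but 0 ≠ 2.
G3: satisfies the condition.

G3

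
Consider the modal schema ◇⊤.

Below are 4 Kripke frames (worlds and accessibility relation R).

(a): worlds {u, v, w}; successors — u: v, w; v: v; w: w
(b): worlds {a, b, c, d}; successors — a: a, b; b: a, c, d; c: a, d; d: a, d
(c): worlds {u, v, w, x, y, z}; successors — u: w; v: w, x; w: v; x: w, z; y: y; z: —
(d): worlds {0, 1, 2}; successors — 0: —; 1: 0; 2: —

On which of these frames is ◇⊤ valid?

(a), (b)

This is the axiom for seriality; its first-order frame correspondent is ∀x ∃y Rxy.
(a): holds.
(b): holds.
(c): fails — world z has no successor.
(d): fails — world 0 has no successor.
Valid on: (a), (b).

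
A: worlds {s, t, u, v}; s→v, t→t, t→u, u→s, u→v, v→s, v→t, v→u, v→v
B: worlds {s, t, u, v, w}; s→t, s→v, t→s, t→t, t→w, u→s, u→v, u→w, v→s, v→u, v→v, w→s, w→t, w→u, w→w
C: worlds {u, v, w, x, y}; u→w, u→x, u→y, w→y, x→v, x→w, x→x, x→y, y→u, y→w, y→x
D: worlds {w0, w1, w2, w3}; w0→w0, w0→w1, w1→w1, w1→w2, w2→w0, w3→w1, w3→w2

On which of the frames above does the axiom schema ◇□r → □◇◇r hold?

A, B, D

The schema corresponds to a generalized confluence (Geach) condition: ∀x ∀y ∀z ((xRy ∧ xRz) → ∃w (yRw ∧ zR²w)).
A: ✓.
B: ✓.
C: fails — uRw, uRw but no t with wRt and wR²t.
D: ✓.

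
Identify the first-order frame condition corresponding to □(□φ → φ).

Suppose □(□φ→φ) is valid. Take Rxy and set V(φ)={w : Ryw}. Then at y, □φ holds; since □(□φ→φ) at x, □φ→φ at y, so φ at y, i.e. Ryy.

shift-reflexivity: ∀x ∀y (Rxy → Ryy)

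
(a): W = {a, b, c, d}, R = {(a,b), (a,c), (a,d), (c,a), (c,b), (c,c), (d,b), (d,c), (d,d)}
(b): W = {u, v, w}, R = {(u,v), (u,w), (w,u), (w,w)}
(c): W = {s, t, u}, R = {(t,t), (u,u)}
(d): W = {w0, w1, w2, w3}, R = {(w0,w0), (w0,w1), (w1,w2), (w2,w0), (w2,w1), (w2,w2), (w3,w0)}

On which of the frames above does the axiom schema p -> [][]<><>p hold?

(c)

Frame correspondent (Sahlqvist): forall x forall z (x R^2 z -> exists w (x = w & z R^2 w)) — i.e. a generalized confluence (Geach) condition.
(a): fails — aR²b but no w with a=w and bR²w.
(b): fails — wR²v but no t with w=t and vR²t.
(c): satisfies the condition.
(d): fails — w3R²w0 but no w with w3=w and w0R²w.
Valid on: (c).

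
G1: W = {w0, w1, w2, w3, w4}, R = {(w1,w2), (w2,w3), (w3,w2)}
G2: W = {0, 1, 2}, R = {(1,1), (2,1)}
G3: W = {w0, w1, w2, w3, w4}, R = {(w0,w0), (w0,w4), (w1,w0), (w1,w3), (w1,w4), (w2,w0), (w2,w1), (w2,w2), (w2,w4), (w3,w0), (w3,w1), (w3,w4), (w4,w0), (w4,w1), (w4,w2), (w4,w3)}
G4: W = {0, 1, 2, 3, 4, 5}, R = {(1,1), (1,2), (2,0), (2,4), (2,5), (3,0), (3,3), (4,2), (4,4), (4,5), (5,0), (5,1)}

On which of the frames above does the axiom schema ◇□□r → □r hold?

Frame correspondent (Sahlqvist): ∀x ∀y ∀z ((xRy ∧ xRz) → ∃w (yR²w ∧ z = w)) — i.e. a generalized confluence (Geach) condition.
G1: satisfies the condition.
G2: satisfies the condition.
G3: satisfies the condition.
G4: fails — 2R0, 2R0 but no w with 0R²w and 0=w.
Valid on: G1, G2, G3.

G1, G2, G3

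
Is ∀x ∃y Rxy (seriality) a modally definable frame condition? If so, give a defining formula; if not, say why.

Yes, by □p → ◇p

Yes: it is seriality, defined by the D schema □p → ◇p.
Suppose □p→◇p is valid. At any x set V(p)=W. Then □p at x, so ◇p at x, so x has a successor.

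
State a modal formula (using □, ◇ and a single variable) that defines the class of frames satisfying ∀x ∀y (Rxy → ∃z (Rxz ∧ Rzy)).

This is density; the standard corresponding axiom is C4: □□ψ → □ψ.
Suppose □□ψ→□ψ is valid. Take Rxy and set V(ψ)={w : xR²w}. Then □□ψ at x, so □ψ at x, so ψ at y, i.e. ∃z(Rxz∧Rzy).

□□ψ → □ψ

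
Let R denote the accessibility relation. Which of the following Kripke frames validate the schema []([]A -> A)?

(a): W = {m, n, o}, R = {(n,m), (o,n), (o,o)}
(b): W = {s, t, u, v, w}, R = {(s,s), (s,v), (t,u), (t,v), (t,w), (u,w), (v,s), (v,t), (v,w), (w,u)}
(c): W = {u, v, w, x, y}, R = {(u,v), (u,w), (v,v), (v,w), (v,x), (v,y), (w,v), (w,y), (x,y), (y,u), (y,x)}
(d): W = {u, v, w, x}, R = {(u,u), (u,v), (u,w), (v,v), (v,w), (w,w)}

(d)

Frame correspondent (Sahlqvist): forall x forall y (Rxy -> Ryy) — i.e. shift-reflexivity.
(a): fails — Rnm but not Rmm.
(b): fails — Rtv but not Rvv.
(c): fails — Ryx but not Rxx.
(d): ✓.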